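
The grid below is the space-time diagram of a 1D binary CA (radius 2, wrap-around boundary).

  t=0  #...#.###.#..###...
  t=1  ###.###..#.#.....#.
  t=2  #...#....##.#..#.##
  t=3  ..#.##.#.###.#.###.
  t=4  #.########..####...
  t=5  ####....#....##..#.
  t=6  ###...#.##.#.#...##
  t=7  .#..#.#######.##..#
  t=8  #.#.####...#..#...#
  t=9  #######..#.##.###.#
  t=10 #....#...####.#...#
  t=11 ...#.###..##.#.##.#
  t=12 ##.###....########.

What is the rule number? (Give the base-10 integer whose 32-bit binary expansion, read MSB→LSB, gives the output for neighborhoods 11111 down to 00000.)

1155706738

  [31] ##### => .  t=4,i=4
  [30] ####. => #  t=4,i=8
  [29] ###.# => .  t=0,i=8
  [28] ###.. => .  t=0,i=15
  [27] ##.## => .  t=1,i=3
  [26] ##.#. => #  t=0,i=9
  [25] ##..# => .  t=1,i=7
  [24] ##... => .  t=0,i=16
  [23] #.### => #  t=0,i=6
  [22] #.##. => #  t=3,i=4
  [21] #.#.# => #  t=3,i=7
  [20] #.#.. => .  t=0,i=10
  [19] #..## => .  t=0,i=12
  [18] #..#. => .  t=1,i=8
  [17] #...# => #  t=0,i=2
  [16] #.... => .  t=1,i=13
  [15] .#### => #  t=4,i=3
  [14] .###. => .  t=0,i=7
  [13] .##.# => #  t=2,i=10
  [12] .##.. => .  t=5,i=14
  [11] .#.## => #  t=0,i=5
  [10] .#.#. => #  t=1,i=10
  [9] .#..# => #  t=0,i=11
  [8] .#... => #  t=0,i=1
  [7] ..### => .  t=0,i=13
  [6] ..##. => #  t=2,i=9
  [5] ..#.# => #  t=0,i=4
  [4] ..#.. => #  t=0,i=0
  [3] ...## => .  t=2,i=8
  [2] ...#. => .  t=0,i=3
  [1] ....# => #  t=1,i=15
  [0] ..... => .  t=1,i=14
  bits 01000100111000101010111101110010 = 1155706738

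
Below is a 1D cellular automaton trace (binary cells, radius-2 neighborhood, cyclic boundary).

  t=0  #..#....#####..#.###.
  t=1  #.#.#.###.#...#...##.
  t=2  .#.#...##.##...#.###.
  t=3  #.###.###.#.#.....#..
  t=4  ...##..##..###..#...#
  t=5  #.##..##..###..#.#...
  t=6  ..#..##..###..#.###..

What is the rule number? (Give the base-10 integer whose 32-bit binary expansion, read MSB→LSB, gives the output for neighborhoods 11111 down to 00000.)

  nb #####: next=#  (t=0,i=10, bit31=1)
  nb ####.: next=.  (t=0,i=11, bit30=0)
  nb ###.#: next=#  (t=0,i=19, bit29=1)
  nb ###..: next=.  (t=0,i=12, bit28=0)
  nb ##.##: next=.  (t=2,i=9, bit27=0)
  nb ##.#.: next=.  (t=0,i=20, bit26=0)
  nb ##..#: next=.  (t=0,i=13, bit25=0)
  nb ##...: next=#  (t=2,i=12, bit24=1)
  nb #.###: next=.  (t=0,i=17, bit23=0)
  nb #.##.: next=#  (t=2,i=10, bit22=1)
  nb #.#.#: next=.  (t=1,i=0, bit21=0)
  nb #.#..: next=#  (t=0,i=0, bit20=1)
  nb #..##: next=#  (t=4,i=6, bit19=1)
  nb #..#.: next=#  (t=0,i=2, bit18=1)
  nb #...#: next=.  (t=1,i=12, bit17=0)
  nb #....: next=.  (t=0,i=5, bit16=0)
  nb .####: next=.  (t=0,i=9, bit15=0)
  nb .###.: next=#  (t=0,i=18, bit14=1)
  nb .##.#: next=#  (t=1,i=19, bit13=1)
  nb .##..: next=.  (t=2,i=11, bit12=0)
  nb .#.##: next=.  (t=0,i=16, bit11=0)
  nb .#.#.: next=#  (t=1,i=1, bit10=1)
  nb .#..#: next=.  (t=0,i=1, bit9=0)
  nb .#...: next=#  (t=0,i=4, bit8=1)
  nb ..###: next=#  (t=0,i=8, bit7=1)
  nb ..##.: next=#  (t=1,i=18, bit6=1)
  nb ..#.#: next=.  (t=0,i=15, bit5=0)
  nb ..#..: next=.  (t=0,i=3, bit4=0)
  nb ...##: next=#  (t=0,i=7, bit3=1)
  nb ...#.: next=.  (t=1,i=13, bit2=0)
  nb ....#: next=#  (t=0,i=6, bit1=1)
  nb .....: next=.  (t=3,i=15, bit0=0)
  bits 10100001010111000110010111001010 = 2707187146

2707187146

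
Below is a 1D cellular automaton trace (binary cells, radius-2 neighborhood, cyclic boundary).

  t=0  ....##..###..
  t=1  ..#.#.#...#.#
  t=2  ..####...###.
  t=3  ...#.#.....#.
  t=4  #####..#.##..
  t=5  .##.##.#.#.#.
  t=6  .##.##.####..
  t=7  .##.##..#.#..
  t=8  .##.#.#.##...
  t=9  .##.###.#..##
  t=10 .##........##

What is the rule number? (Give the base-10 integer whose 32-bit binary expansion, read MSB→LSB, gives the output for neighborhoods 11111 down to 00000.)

2455872614

  ##### -> #   bit 31 = 1  t=4,i=2
  ####. -> .   bit 30 = 0  t=2,i=4
  ###.# -> .   bit 29 = 0  t=9,i=6
  ###.. -> #   bit 28 = 1  t=0,i=10
  ##.## -> .   bit 27 = 0  t=5,i=3
  ##.#. -> .   bit 26 = 0  t=5,i=6
  ##..# -> #   bit 25 = 1  t=0,i=6
  ##... -> .   bit 24 = 0  t=0,i=11
  #.### -> .   bit 23 = 0  t=6,i=7
  #.##. -> #   bit 22 = 1  t=4,i=9
  #.#.# -> #   bit 21 = 1  t=1,i=4
  #.#.. -> .   bit 20 = 0  t=1,i=6
  #..## -> .   bit 19 = 0  t=0,i=7
  #..#. -> .   bit 18 = 0  t=1,i=1
  #...# -> .   bit 17 = 0  t=1,i=8
  #.... -> #   bit 16 = 1  t=0,i=12
  .#### -> #   bit 15 = 1  t=2,i=3
  .###. -> .   bit 14 = 0  t=0,i=9
  .##.# -> #   bit 13 = 1  t=5,i=2
  .##.. -> .   bit 12 = 0  t=0,i=5
  .#.## -> .   bit 11 = 0  t=4,i=8
  .#.#. -> #   bit 10 = 1  t=1,i=3
  .#..# -> .   bit 9 = 0  t=1,i=0
  .#... -> .   bit 8 = 0  t=1,i=7
  ..### -> .   bit 7 = 0  t=0,i=8
  ..##. -> #   bit 6 = 1  t=0,i=4
  ..#.# -> #   bit 5 = 1  t=1,i=2
  ..#.. -> .   bit 4 = 0  t=3,i=11
  ...## -> .   bit 3 = 0  t=0,i=3
  ...#. -> #   bit 2 = 1  t=1,i=9
  ....# -> #   bit 1 = 1  t=0,i=2
  ..... -> .   bit 0 = 0  t=0,i=0
  bits 10010010011000011010010001100110 = 2455872614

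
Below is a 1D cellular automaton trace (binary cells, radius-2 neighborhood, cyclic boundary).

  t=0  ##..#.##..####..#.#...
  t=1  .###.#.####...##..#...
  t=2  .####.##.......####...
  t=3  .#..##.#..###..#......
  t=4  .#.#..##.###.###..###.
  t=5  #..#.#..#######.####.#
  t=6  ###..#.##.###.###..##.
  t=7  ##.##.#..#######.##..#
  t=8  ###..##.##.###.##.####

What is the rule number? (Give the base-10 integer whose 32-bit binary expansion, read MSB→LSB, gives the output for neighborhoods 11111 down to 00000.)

2929481873

  ##### -> #   bit 31 = 1  t=5,i=10
  ####. -> .   bit 30 = 0  t=0,i=12
  ###.# -> #   bit 29 = 1  t=1,i=3
  ###.. -> .   bit 28 = 0  t=0,i=13
  ##.## -> #   bit 27 = 1  t=2,i=5
  ##.#. -> #   bit 26 = 1  t=1,i=4
  ##..# -> #   bit 25 = 1  t=0,i=2
  ##... -> .   bit 24 = 0  t=1,i=11
  #.### -> #   bit 23 = 1  t=1,i=7
  #.##. -> .   bit 22 = 0  t=0,i=6
  #.#.# -> .   bit 21 = 0  t=1,i=5
  #.#.. -> #   bit 20 = 1  t=0,i=18
  #..## -> #   bit 19 = 1  t=0,i=9
  #..#. -> #   bit 18 = 1  t=0,i=3
  #...# -> .   bit 17 = 0  t=0,i=20
  #.... -> .   bit 16 = 0  t=1,i=20
  .#### -> .   bit 15 = 0  t=0,i=11
  .###. -> #   bit 14 = 1  t=1,i=2
  .##.# -> .   bit 13 = 0  t=3,i=5
  .##.. -> #   bit 12 = 1  t=0,i=1
  .#.## -> #   bit 11 = 1  t=0,i=5
  .#.#. -> .   bit 10 = 0  t=0,i=17
  .#..# -> .   bit 9 = 0  t=3,i=2
  .#... -> .   bit 8 = 0  t=0,i=19
  ..### -> #   bit 7 = 1  t=0,i=10
  ..##. -> .   bit 6 = 0  t=0,i=0
  ..#.# -> .   bit 5 = 0  t=0,i=4
  ..#.. -> #   bit 4 = 1  t=1,i=18
  ...## -> .   bit 3 = 0  t=0,i=21
  ...#. -> .   bit 2 = 0  t=3,i=0
  ....# -> .   bit 1 = 0  t=1,i=21
  ..... -> #   bit 0 = 1  t=2,i=10
  bits 10101110100111000101100010010001 = 2929481873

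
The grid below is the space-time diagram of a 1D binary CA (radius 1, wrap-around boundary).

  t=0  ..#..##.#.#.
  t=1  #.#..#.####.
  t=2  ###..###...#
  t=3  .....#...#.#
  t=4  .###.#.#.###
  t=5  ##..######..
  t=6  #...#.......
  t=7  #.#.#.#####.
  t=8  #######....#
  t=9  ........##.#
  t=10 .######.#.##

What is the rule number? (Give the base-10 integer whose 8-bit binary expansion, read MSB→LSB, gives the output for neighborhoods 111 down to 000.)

  ###|.  b7=0 t=1,i=8
  ##.|.  b6=0 t=0,i=6
  #.#|#  b5=1 t=0,i=7
  #..|.  b4=0 t=0,i=3
  .##|#  b3=1 t=0,i=5
  .#.|#  b2=1 t=0,i=2
  ..#|.  b1=0 t=0,i=1
  ...|#  b0=1 t=0,i=0
  bits 00101101 = 45

45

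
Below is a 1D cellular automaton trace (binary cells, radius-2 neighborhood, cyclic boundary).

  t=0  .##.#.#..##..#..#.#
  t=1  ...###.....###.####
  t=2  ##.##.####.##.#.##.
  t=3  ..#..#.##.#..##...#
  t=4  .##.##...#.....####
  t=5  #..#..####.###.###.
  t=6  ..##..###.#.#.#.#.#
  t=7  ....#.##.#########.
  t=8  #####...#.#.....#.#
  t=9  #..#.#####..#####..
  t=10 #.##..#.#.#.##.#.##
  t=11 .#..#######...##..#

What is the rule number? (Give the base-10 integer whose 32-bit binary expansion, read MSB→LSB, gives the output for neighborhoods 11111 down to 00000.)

  nb #####: next=.  (t=7,i=11, bit31=0)
  nb ####.: next=#  (t=1,i=17, bit30=1)
  nb ###.#: next=.  (t=1,i=13, bit29=0)
  nb ###..: next=.  (t=1,i=5, bit28=0)
  nb ##.##: next=#  (t=1,i=14, bit27=1)
  nb ##.#.: next=#  (t=0,i=3, bit26=1)
  nb ##..#: next=#  (t=0,i=11, bit25=1)
  nb ##...: next=#  (t=1,i=0, bit24=1)
  nb #.###: next=.  (t=1,i=15, bit23=0)
  nb #.##.: next=.  (t=0,i=1, bit22=0)
  nb #.#.#: next=#  (t=0,i=4, bit21=1)
  nb #.#..: next=.  (t=0,i=6, bit20=0)
  nb #..##: next=.  (t=0,i=8, bit19=0)
  nb #..#.: next=#  (t=0,i=12, bit18=1)
  nb #...#: next=#  (t=1,i=1, bit17=1)
  nb #....: next=#  (t=1,i=7, bit16=1)
  nb .####: next=#  (t=1,i=16, bit15=1)
  nb .###.: next=#  (t=1,i=4, bit14=1)
  nb .##.#: next=.  (t=0,i=2, bit13=0)
  nb .##..: next=.  (t=0,i=10, bit12=0)
  nb .#.##: next=.  (t=0,i=0, bit11=0)
  nb .#.#.: next=#  (t=0,i=5, bit10=1)
  nb .#..#: next=.  (t=0,i=7, bit9=0)
  nb .#...: next=.  (t=4,i=10, bit8=0)
  nb ..###: next=#  (t=1,i=3, bit7=1)
  nb ..##.: next=.  (t=0,i=9, bit6=0)
  nb ..#.#: next=#  (t=0,i=16, bit5=1)
  nb ..#..: next=#  (t=0,i=13, bit4=1)
  nb ...##: next=.  (t=1,i=2, bit3=0)
  nb ...#.: next=#  (t=3,i=17, bit2=1)
  nb ....#: next=#  (t=1,i=9, bit1=1)
  nb .....: next=#  (t=1,i=8, bit0=1)
  bits 01001111001001111100010010110111 = 1328006327

1328006327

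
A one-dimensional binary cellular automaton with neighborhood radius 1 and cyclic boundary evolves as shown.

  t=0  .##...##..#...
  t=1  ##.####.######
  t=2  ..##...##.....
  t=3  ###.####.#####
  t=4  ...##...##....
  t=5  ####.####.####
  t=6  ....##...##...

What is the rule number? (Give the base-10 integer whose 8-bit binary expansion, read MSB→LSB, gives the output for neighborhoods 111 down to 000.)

  ### -> .   bit 7 = 0  t=1,i=0
  ##. -> .   bit 6 = 0  t=0,i=2
  #.# -> #   bit 5 = 1  t=1,i=2
  #.. -> #   bit 4 = 1  t=0,i=3
  .## -> #   bit 3 = 1  t=0,i=1
  .#. -> #   bit 2 = 1  t=0,i=10
  ..# -> #   bit 1 = 1  t=0,i=0
  ... -> #   bit 0 = 1  t=0,i=4
  bits 00111111 = 63

63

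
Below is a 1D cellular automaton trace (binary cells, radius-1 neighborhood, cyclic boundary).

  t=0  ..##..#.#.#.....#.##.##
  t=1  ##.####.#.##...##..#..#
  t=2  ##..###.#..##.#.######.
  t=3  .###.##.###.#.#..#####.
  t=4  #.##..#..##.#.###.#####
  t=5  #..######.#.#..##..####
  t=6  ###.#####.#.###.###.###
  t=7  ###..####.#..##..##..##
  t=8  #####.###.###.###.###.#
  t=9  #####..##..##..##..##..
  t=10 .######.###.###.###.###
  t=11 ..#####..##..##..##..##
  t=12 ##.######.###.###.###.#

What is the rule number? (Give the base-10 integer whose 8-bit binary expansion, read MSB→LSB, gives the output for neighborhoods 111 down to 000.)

214

  nb ###: next=#  (t=1,i=0, bit7=1)
  nb ##.: next=#  (t=0,i=3, bit6=1)
  nb #.#: next=.  (t=0,i=7, bit5=0)
  nb #..: next=#  (t=0,i=0, bit4=1)
  nb .##: next=.  (t=0,i=2, bit3=0)
  nb .#.: next=#  (t=0,i=6, bit2=1)
  nb ..#: next=#  (t=0,i=1, bit1=1)
  nb ...: next=.  (t=0,i=12, bit0=0)
  bits 11010110 = 214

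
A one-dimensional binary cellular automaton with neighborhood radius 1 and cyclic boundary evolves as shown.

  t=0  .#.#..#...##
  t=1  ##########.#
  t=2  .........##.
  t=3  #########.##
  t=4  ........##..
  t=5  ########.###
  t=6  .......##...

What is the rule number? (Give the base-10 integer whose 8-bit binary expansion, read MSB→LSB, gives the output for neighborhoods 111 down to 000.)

  ### -> .   bit 7 = 0  t=1,i=0
  ##. -> #   bit 6 = 1  t=0,i=11
  #.# -> #   bit 5 = 1  t=0,i=0
  #.. -> #   bit 4 = 1  t=0,i=4
  .## -> .   bit 3 = 0  t=0,i=10
  .#. -> #   bit 2 = 1  t=0,i=1
  ..# -> #   bit 1 = 1  t=0,i=5
  ... -> #   bit 0 = 1  t=0,i=8
  bits 01110111 = 119

119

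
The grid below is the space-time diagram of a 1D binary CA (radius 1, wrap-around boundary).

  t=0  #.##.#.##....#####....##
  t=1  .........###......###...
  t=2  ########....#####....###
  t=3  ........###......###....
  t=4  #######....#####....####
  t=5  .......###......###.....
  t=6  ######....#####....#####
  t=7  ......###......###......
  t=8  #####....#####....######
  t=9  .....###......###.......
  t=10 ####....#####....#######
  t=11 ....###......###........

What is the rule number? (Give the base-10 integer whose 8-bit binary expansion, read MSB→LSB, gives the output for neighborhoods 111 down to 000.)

  nb ###: next=.  (t=0,i=14, bit7=0)
  nb ##.: next=.  (t=0,i=0, bit6=0)
  nb #.#: next=.  (t=0,i=1, bit5=0)
  nb #..: next=#  (t=0,i=9, bit4=1)
  nb .##: next=.  (t=0,i=2, bit3=0)
  nb .#.: next=.  (t=0,i=5, bit2=0)
  nb ..#: next=.  (t=0,i=12, bit1=0)
  nb ...: next=#  (t=0,i=10, bit0=1)
  bits 00010001 = 17

17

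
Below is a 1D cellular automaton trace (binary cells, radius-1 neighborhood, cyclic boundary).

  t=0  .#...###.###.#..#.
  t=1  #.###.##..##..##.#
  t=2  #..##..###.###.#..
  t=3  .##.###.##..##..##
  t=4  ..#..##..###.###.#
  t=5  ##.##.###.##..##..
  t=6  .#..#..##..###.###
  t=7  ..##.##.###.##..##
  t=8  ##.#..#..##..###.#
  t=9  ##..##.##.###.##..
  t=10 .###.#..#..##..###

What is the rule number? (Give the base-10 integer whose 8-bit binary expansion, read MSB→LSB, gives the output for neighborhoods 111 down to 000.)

211

  nb ###: next=#  (t=0,i=6, bit7=1)
  nb ##.: next=#  (t=0,i=7, bit6=1)
  nb #.#: next=.  (t=0,i=8, bit5=0)
  nb #..: next=#  (t=0,i=2, bit4=1)
  nb .##: next=.  (t=0,i=5, bit3=0)
  nb .#.: next=.  (t=0,i=1, bit2=0)
  nb ..#: next=#  (t=0,i=0, bit1=1)
  nb ...: next=#  (t=0,i=3, bit0=1)
  bits 11010011 = 211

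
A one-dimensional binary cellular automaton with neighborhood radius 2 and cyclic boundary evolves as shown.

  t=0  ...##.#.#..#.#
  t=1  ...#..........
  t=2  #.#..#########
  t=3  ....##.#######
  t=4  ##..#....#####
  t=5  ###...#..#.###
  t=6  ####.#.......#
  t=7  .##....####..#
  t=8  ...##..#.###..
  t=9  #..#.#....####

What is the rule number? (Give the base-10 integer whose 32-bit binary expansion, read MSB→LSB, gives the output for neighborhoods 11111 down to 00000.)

  nb #####: next=#  (t=2,i=7, bit31=1)
  nb ####.: next=#  (t=2,i=13, bit30=1)
  nb ###.#: next=.  (t=2,i=0, bit29=0)
  nb ###..: next=#  (t=3,i=13, bit28=1)
  nb ##.##: next=.  (t=3,i=6, bit27=0)
  nb ##.#.: next=.  (t=0,i=5, bit26=0)
  nb ##..#: next=#  (t=4,i=2, bit25=1)
  nb ##...: next=#  (t=3,i=0, bit24=1)
  nb #.###: next=.  (t=3,i=7, bit23=0)
  nb #.##.: next=.  (t=7,i=1, bit22=0)
  nb #.#.#: next=.  (t=0,i=6, bit21=0)
  nb #.#..: next=.  (t=0,i=8, bit20=0)
  nb #..##: next=#  (t=2,i=4, bit19=1)
  nb #..#.: next=.  (t=0,i=10, bit18=0)
  nb #...#: next=.  (t=0,i=1, bit17=0)
  nb #....: next=#  (t=1,i=5, bit16=1)
  nb .####: next=.  (t=2,i=6, bit15=0)
  nb .###.: next=#  (t=8,i=10, bit14=1)
  nb .##.#: next=.  (t=0,i=4, bit13=0)
  nb .##..: next=.  (t=7,i=2, bit12=0)
  nb .#.##: next=.  (t=5,i=10, bit11=0)
  nb .#.#.: next=.  (t=0,i=7, bit10=0)
  nb .#..#: next=.  (t=0,i=9, bit9=0)
  nb .#...: next=.  (t=0,i=0, bit8=0)
  nb ..###: next=#  (t=2,i=5, bit7=1)
  nb ..##.: next=#  (t=0,i=3, bit6=1)
  nb ..#.#: next=.  (t=0,i=11, bit5=0)
  nb ..#..: next=.  (t=1,i=3, bit4=0)
  nb ...##: next=.  (t=0,i=2, bit3=0)
  nb ...#.: next=#  (t=1,i=2, bit2=1)
  nb ....#: next=.  (t=1,i=1, bit1=0)
  nb .....: next=#  (t=1,i=0, bit0=1)
  bits 11010011000010010100000011000101 = 3540598981

3540598981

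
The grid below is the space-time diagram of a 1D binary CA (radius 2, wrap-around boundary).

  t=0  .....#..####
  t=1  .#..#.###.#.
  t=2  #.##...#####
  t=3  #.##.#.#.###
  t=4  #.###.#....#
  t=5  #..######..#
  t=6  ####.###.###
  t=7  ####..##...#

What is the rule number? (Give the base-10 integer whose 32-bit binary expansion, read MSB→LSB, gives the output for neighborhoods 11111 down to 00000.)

  [31] ##### => #  t=2,i=9
  [30] ####. => #  t=0,i=10
  [29] ###.# => #  t=1,i=8
  [28] ###.. => .  t=0,i=11
  [27] ##.## => .  t=2,i=1
  [26] ##.#. => #  t=1,i=9
  [25] ##..# => #  t=5,i=1
  [24] ##... => .  t=0,i=0
  [23] #.### => .  t=1,i=6
  [22] #.##. => #  t=2,i=2
  [21] #.#.# => .  t=3,i=5
  [20] #.#.. => #  t=1,i=10
  [19] #..## => #  t=0,i=7
  [18] #..#. => #  t=1,i=0
  [17] #...# => #  t=2,i=5
  [16] #.... => #  t=0,i=1
  [15] .#### => .  t=0,i=9
  [14] .###. => #  t=1,i=7
  [13] .##.# => #  t=3,i=3
  [12] .##.. => #  t=2,i=3
  [11] .#.## => .  t=1,i=5
  [10] .#.#. => #  t=3,i=6
  [9] .#..# => #  t=0,i=6
  [8] .#... => #  t=4,i=7
  [7] ..### => #  t=0,i=8
  [6] ..##. => #  t=4,i=11
  [5] ..#.# => .  t=1,i=4
  [4] ..#.. => .  t=0,i=5
  [3] ...## => .  t=2,i=6
  [2] ...#. => #  t=0,i=4
  [1] ....# => .  t=0,i=3
  [0] ..... => .  t=0,i=2
  bits 11100110010111110111011111000100 = 3865016260

3865016260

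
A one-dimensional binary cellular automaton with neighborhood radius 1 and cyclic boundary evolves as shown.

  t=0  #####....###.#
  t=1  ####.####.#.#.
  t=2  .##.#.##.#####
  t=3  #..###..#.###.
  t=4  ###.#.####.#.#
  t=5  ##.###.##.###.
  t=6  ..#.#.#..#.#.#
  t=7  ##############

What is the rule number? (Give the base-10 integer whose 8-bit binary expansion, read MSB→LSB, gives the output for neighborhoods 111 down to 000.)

  ###|#  b7=1 t=0,i=0
  ##.|.  b6=0 t=0,i=4
  #.#|#  b5=1 t=0,i=12
  #..|#  b4=1 t=0,i=5
  .##|.  b3=0 t=0,i=9
  .#.|#  b2=1 t=1,i=10
  ..#|#  b1=1 t=0,i=8
  ...|#  b0=1 t=0,i=6
  bits 10110111 = 183

183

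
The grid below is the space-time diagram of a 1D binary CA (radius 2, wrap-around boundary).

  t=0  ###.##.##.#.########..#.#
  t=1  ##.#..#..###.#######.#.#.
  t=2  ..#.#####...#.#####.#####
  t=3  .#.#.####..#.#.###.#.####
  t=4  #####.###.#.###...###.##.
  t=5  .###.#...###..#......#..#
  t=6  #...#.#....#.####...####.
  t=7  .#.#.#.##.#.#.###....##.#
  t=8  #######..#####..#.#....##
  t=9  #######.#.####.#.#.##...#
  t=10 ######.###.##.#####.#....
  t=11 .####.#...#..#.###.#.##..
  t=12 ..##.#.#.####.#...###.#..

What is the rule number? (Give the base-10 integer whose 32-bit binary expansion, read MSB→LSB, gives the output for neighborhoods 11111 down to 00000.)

  ##### -> #   bit 31 = 1  t=0,i=14
  ####. -> #   bit 30 = 1  t=0,i=1
  ###.# -> .   bit 29 = 0  t=0,i=2
  ###.. -> #   bit 28 = 1  t=0,i=19
  ##.## -> #   bit 27 = 1  t=0,i=3
  ##.#. -> #   bit 26 = 1  t=0,i=9
  ##..# -> .   bit 25 = 0  t=0,i=20
  ##... -> .   bit 24 = 0  t=2,i=9
  #.### -> .   bit 23 = 0  t=0,i=12
  #.##. -> .   bit 22 = 0  t=0,i=4
  #.#.# -> #   bit 21 = 1  t=0,i=10
  #.#.. -> .   bit 20 = 0  t=1,i=3
  #..## -> #   bit 19 = 1  t=1,i=8
  #..#. -> #   bit 18 = 1  t=0,i=21
  #...# -> .   bit 17 = 0  t=2,i=10
  #.... -> #   bit 16 = 1  t=5,i=16
  .#### -> #   bit 15 = 1  t=0,i=0
  .###. -> .   bit 14 = 0  t=1,i=10
  .##.# -> .   bit 13 = 0  t=0,i=5
  .##.. -> #   bit 12 = 1  t=9,i=20
  .#.## -> #   bit 11 = 1  t=0,i=11
  .#.#. -> #   bit 10 = 1  t=1,i=22
  .#..# -> #   bit 9 = 1  t=1,i=4
  .#... -> #   bit 8 = 1  t=5,i=6
  ..### -> .   bit 7 = 0  t=1,i=9
  ..##. -> .   bit 6 = 0  t=7,i=21
  ..#.# -> .   bit 5 = 0  t=0,i=22
  ..#.. -> #   bit 4 = 1  t=1,i=6
  ...## -> .   bit 3 = 0  t=4,i=17
  ...#. -> #   bit 2 = 1  t=2,i=11
  ....# -> .   bit 1 = 0  t=5,i=19
  ..... -> .   bit 0 = 0  t=5,i=17
  bits 11011100001011011001111100010100 = 3693977364

3693977364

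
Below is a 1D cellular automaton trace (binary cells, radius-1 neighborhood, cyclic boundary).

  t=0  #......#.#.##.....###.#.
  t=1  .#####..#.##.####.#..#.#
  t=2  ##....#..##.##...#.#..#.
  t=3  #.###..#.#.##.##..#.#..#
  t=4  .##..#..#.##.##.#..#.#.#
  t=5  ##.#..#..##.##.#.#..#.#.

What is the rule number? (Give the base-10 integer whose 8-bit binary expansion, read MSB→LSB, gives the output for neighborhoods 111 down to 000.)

  ### -> .   bit 7 = 0  t=0,i=19
  ##. -> .   bit 6 = 0  t=0,i=12
  #.# -> #   bit 5 = 1  t=0,i=8
  #.. -> #   bit 4 = 1  t=0,i=1
  .## -> #   bit 3 = 1  t=0,i=11
  .#. -> .   bit 2 = 0  t=0,i=0
  ..# -> .   bit 1 = 0  t=0,i=6
  ... -> #   bit 0 = 1  t=0,i=2
  bits 00111001 = 57

57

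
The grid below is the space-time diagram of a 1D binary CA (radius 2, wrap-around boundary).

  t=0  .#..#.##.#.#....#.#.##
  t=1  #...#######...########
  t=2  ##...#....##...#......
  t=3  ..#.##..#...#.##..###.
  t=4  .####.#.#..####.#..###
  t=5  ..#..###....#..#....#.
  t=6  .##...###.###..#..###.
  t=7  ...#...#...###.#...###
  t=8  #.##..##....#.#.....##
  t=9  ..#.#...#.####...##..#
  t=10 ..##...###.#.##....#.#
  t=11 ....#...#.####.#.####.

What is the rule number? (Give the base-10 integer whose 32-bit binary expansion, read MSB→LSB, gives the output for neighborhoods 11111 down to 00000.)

392227895

  [31] ##### => .  t=1,i=6
  [30] ####. => .  t=1,i=9
  [29] ###.# => .  t=4,i=4
  [28] ###.. => #  t=1,i=0
  [27] ##.## => .  t=4,i=0
  [26] ##.#. => #  t=0,i=0
  [25] ##..# => #  t=3,i=6
  [24] ##... => #  t=1,i=1
  [23] #.### => .  t=4,i=1
  [22] #.##. => #  t=0,i=6
  [21] #.#.# => #  t=0,i=9
  [20] #.#.. => .  t=0,i=1
  [19] #..## => .  t=3,i=17
  [18] #..#. => .  t=0,i=3
  [17] #...# => .  t=1,i=2
  [16] #.... => .  t=0,i=13
  [15] .#### => #  t=1,i=5
  [14] .###. => #  t=3,i=19
  [13] .##.# => #  t=0,i=7
  [12] .##.. => .  t=2,i=1
  [11] .#.## => #  t=0,i=5
  [10] .#.#. => #  t=0,i=10
  [9] .#..# => .  t=0,i=2
  [8] .#... => .  t=0,i=12
  [7] ..### => .  t=1,i=4
  [6] ..##. => .  t=2,i=0
  [5] ..#.# => #  t=0,i=4
  [4] ..#.. => #  t=2,i=5
  [3] ...## => .  t=1,i=3
  [2] ...#. => #  t=0,i=15
  [1] ....# => #  t=0,i=14
  [0] ..... => #  t=2,i=18
  bits 00010111011000001110110000110111 = 392227895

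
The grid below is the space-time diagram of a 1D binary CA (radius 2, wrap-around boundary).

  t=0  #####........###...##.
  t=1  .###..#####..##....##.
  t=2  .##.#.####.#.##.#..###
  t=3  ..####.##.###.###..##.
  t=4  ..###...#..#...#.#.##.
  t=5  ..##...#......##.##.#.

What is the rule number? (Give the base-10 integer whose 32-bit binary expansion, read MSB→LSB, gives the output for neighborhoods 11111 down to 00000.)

  #####|#  b31=1 t=0,i=2
  ####.|#  b30=1 t=0,i=3
  ###.#|.  b29=0 t=2,i=9
  ###..|.  b28=0 t=0,i=4
  ##.##|.  b27=0 t=0,i=21
  ##.#.|#  b26=1 t=2,i=3
  ##..#|#  b25=1 t=1,i=4
  ##...|.  b24=0 t=0,i=5
  #.###|.  b23=0 t=0,i=0
  #.##.|.  b22=0 t=2,i=1
  #.#.#|#  b21=1 t=2,i=4
  #.#..|#  b20=1 t=2,i=16
  #..##|.  b19=0 t=1,i=0
  #..#.|.  b18=0 t=4,i=10
  #...#|.  b17=0 t=0,i=17
  #....|#  b16=1 t=0,i=6
  .####|#  b15=1 t=0,i=1
  .###.|#  b14=1 t=0,i=14
  .##.#|#  b13=1 t=0,i=20
  .##..|#  b12=1 t=1,i=14
  .#.##|#  b11=1 t=2,i=5
  .#.#.|.  b10=0 t=4,i=16
  .#..#|.  b9=0 t=2,i=17
  .#...|.  b8=0 t=4,i=12
  ..###|#  b7=1 t=0,i=13
  ..##.|#  b6=1 t=0,i=19
  ..#.#|#  b5=1 t=4,i=15
  ..#..|.  b4=0 t=4,i=8
  ...##|.  b3=0 t=0,i=12
  ...#.|#  b2=1 t=4,i=7
  ....#|.  b1=0 t=0,i=11
  .....|#  b0=1 t=0,i=7
  bits 11000110001100011111100011100101 = 3325163749

3325163749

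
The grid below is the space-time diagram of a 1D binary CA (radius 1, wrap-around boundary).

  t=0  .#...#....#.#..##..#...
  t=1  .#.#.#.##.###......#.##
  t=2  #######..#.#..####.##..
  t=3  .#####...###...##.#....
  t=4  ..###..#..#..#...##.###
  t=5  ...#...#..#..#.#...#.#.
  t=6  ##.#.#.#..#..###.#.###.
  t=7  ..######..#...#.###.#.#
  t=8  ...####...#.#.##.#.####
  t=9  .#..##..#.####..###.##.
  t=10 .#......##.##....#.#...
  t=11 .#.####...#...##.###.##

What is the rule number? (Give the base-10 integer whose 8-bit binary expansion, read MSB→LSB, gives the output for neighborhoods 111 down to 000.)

165

  nb ###: next=#  (t=1,i=11, bit7=1)
  nb ##.: next=.  (t=0,i=16, bit6=0)
  nb #.#: next=#  (t=0,i=11, bit5=1)
  nb #..: next=.  (t=0,i=2, bit4=0)
  nb .##: next=.  (t=0,i=15, bit3=0)
  nb .#.: next=#  (t=0,i=1, bit2=1)
  nb ..#: next=.  (t=0,i=0, bit1=0)
  nb ...: next=#  (t=0,i=3, bit0=1)
  bits 10100101 = 165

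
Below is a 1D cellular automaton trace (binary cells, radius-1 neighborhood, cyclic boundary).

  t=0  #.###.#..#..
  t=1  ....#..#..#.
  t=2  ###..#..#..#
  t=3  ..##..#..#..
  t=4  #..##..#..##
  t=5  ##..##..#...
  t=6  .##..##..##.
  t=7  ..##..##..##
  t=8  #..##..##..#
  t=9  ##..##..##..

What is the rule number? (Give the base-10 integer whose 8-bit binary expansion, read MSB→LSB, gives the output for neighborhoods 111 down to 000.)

  [7] ### => .  t=0,i=3
  [6] ##. => #  t=0,i=4
  [5] #.# => .  t=0,i=1
  [4] #.. => #  t=0,i=7
  [3] .## => .  t=0,i=2
  [2] .#. => .  t=0,i=0
  [1] ..# => .  t=0,i=8
  [0] ... => #  t=1,i=0
  bits 01010001 = 81

81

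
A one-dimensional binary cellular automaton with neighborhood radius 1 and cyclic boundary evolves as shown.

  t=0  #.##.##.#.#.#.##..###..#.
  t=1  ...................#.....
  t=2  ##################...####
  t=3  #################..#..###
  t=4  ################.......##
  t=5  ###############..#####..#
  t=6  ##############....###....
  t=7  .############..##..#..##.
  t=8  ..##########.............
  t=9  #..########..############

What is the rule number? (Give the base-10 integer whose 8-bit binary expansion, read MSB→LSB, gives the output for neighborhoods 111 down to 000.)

129

  ### -> #   bit 7 = 1  t=0,i=19
  ##. -> .   bit 6 = 0  t=0,i=3
  #.# -> .   bit 5 = 0  t=0,i=1
  #.. -> .   bit 4 = 0  t=0,i=16
  .## -> .   bit 3 = 0  t=0,i=2
  .#. -> .   bit 2 = 0  t=0,i=0
  ..# -> .   bit 1 = 0  t=0,i=17
  ... -> #   bit 0 = 1  t=1,i=0
  bits 10000001 = 129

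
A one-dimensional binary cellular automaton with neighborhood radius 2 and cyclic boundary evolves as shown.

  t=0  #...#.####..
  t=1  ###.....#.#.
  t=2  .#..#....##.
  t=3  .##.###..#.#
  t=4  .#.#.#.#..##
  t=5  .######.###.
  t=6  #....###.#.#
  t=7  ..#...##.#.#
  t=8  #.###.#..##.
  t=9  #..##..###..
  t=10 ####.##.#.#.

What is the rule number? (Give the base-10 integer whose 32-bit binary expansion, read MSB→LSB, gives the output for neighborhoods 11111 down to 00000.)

  [31] ##### => .  t=5,i=3
  [30] ####. => #  t=0,i=8
  [29] ###.# => #  t=5,i=6
  [28] ###.. => .  t=0,i=9
  [27] ##.## => #  t=3,i=3
  [26] ##.#. => .  t=4,i=0
  [25] ##..# => #  t=0,i=10
  [24] ##... => .  t=1,i=3
  [23] #.### => .  t=0,i=6
  [22] #.##. => #  t=3,i=1
  [21] #.#.# => #  t=1,i=10
  [20] #.#.. => .  t=4,i=7
  [19] #..## => #  t=4,i=9
  [18] #..#. => .  t=0,i=11
  [17] #...# => #  t=0,i=2
  [16] #.... => #  t=1,i=4
  [15] .#### => .  t=0,i=7
  [14] .###. => #  t=1,i=1
  [13] .##.# => .  t=3,i=2
  [12] .##.. => .  t=2,i=10
  [11] .#.## => .  t=0,i=5
  [10] .#.#. => #  t=1,i=9
  [9] .#..# => #  t=2,i=2
  [8] .#... => #  t=0,i=1
  [7] ..### => .  t=5,i=1
  [6] ..##. => #  t=2,i=9
  [5] ..#.# => .  t=0,i=4
  [4] ..#.. => #  t=0,i=0
  [3] ...## => .  t=2,i=8
  [2] ...#. => .  t=0,i=3
  [1] ....# => .  t=1,i=6
  [0] ..... => .  t=1,i=5
  bits 01101010011010110100011101010000 = 1785415504

1785415504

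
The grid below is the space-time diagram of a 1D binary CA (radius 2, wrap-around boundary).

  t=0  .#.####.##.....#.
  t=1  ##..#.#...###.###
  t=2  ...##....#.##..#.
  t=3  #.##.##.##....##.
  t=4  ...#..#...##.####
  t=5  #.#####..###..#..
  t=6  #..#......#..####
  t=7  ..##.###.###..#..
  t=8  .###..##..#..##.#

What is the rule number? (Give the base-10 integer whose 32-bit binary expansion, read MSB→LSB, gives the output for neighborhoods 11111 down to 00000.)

  ##### -> .   bit 31 = 0  t=1,i=16
  ####. -> .   bit 30 = 0  t=0,i=5
  ###.# -> #   bit 29 = 1  t=0,i=6
  ###.. -> .   bit 28 = 0  t=1,i=1
  ##.## -> .   bit 27 = 0  t=0,i=7
  ##.#. -> #   bit 26 = 1  t=3,i=16
  ##..# -> .   bit 25 = 0  t=1,i=2
  ##... -> #   bit 24 = 1  t=0,i=10
  #.### -> .   bit 23 = 0  t=0,i=3
  #.##. -> .   bit 22 = 0  t=0,i=8
  #.#.# -> .   bit 21 = 0  t=3,i=0
  #.#.. -> .   bit 20 = 0  t=1,i=6
  #..## -> .   bit 19 = 0  t=5,i=8
  #..#. -> #   bit 18 = 1  t=0,i=0
  #...# -> .   bit 17 = 0  t=1,i=8
  #.... -> #   bit 16 = 1  t=0,i=11
  .#### -> #   bit 15 = 1  t=0,i=4
  .###. -> #   bit 14 = 1  t=1,i=11
  .##.# -> #   bit 13 = 1  t=3,i=3
  .##.. -> .   bit 12 = 0  t=0,i=9
  .#.## -> .   bit 11 = 0  t=0,i=2
  .#.#. -> .   bit 10 = 0  t=1,i=5
  .#..# -> #   bit 9 = 1  t=0,i=16
  .#... -> .   bit 8 = 0  t=1,i=7
  ..### -> .   bit 7 = 0  t=1,i=10
  ..##. -> #   bit 6 = 1  t=2,i=3
  ..#.# -> #   bit 5 = 1  t=0,i=1
  ..#.. -> #   bit 4 = 1  t=0,i=15
  ...## -> #   bit 3 = 1  t=1,i=9
  ...#. -> #   bit 2 = 1  t=0,i=14
  ....# -> .   bit 1 = 0  t=0,i=13
  ..... -> #   bit 0 = 1  t=0,i=12
  bits 00100101000001011110001001111101 = 621142653

621142653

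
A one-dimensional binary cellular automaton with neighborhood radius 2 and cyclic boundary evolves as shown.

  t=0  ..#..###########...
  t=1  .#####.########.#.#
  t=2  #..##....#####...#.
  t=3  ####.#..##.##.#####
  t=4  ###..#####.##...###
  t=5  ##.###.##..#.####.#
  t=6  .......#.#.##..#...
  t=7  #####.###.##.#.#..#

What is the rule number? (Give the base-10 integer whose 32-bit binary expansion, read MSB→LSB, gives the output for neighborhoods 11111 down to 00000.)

3277467389

  ##### -> #   bit 31 = 1  t=0,i=7
  ####. -> #   bit 30 = 1  t=0,i=14
  ###.# -> .   bit 29 = 0  t=1,i=5
  ###.. -> .   bit 28 = 0  t=0,i=15
  ##.## -> .   bit 27 = 0  t=1,i=6
  ##.#. -> .   bit 26 = 0  t=1,i=15
  ##..# -> #   bit 25 = 1  t=4,i=3
  ##... -> #   bit 24 = 1  t=0,i=16
  #.### -> .   bit 23 = 0  t=1,i=1
  #.##. -> #   bit 22 = 1  t=3,i=11
  #.#.# -> .   bit 21 = 0  t=1,i=16
  #.#.. -> #   bit 20 = 1  t=2,i=0
  #..## -> #   bit 19 = 1  t=0,i=4
  #..#. -> .   bit 18 = 0  t=5,i=10
  #...# -> #   bit 17 = 1  t=2,i=15
  #.... -> .   bit 16 = 0  t=0,i=17
  .#### -> .   bit 15 = 0  t=0,i=6
  .###. -> .   bit 14 = 0  t=5,i=0
  .##.# -> #   bit 13 = 1  t=3,i=9
  .##.. -> .   bit 12 = 0  t=2,i=4
  .#.## -> #   bit 11 = 1  t=1,i=0
  .#.#. -> #   bit 10 = 1  t=1,i=17
  .#..# -> #   bit 9 = 1  t=0,i=3
  .#... -> .   bit 8 = 0  t=6,i=16
  ..### -> #   bit 7 = 1  t=0,i=5
  ..##. -> #   bit 6 = 1  t=2,i=3
  ..#.# -> #   bit 5 = 1  t=2,i=17
  ..#.. -> #   bit 4 = 1  t=0,i=2
  ...## -> #   bit 3 = 1  t=2,i=8
  ...#. -> #   bit 2 = 1  t=0,i=1
  ....# -> .   bit 1 = 0  t=0,i=0
  ..... -> #   bit 0 = 1  t=0,i=18
  bits 11000011010110100010111011111101 = 3277467389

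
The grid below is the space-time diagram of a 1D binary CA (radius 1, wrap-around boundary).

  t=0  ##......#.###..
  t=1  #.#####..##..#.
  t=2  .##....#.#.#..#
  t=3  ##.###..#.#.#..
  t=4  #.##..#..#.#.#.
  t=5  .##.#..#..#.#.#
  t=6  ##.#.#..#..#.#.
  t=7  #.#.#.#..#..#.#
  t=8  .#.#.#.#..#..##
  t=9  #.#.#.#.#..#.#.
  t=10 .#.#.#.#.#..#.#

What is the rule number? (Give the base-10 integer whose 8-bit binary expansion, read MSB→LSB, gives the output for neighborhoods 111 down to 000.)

57

  ###|.  b7=0 t=0,i=11
  ##.|.  b6=0 t=0,i=1
  #.#|#  b5=1 t=0,i=9
  #..|#  b4=1 t=0,i=2
  .##|#  b3=1 t=0,i=0
  .#.|.  b2=0 t=0,i=8
  ..#|.  b1=0 t=0,i=7
  ...|#  b0=1 t=0,i=3
  bits 00111001 = 57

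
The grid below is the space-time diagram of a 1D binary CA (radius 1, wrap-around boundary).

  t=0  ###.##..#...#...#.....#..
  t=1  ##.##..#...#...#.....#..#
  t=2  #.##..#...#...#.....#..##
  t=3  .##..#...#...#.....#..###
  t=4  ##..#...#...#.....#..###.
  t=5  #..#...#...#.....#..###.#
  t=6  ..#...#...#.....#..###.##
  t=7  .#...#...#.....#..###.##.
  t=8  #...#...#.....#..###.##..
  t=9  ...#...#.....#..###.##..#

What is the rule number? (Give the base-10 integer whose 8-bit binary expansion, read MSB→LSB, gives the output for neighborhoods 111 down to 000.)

  ###|#  b7=1 t=0,i=1
  ##.|.  b6=0 t=0,i=2
  #.#|#  b5=1 t=0,i=3
  #..|.  b4=0 t=0,i=6
  .##|#  b3=1 t=0,i=0
  .#.|.  b2=0 t=0,i=8
  ..#|#  b1=1 t=0,i=7
  ...|.  b0=0 t=0,i=10
  bits 10101010 = 170

170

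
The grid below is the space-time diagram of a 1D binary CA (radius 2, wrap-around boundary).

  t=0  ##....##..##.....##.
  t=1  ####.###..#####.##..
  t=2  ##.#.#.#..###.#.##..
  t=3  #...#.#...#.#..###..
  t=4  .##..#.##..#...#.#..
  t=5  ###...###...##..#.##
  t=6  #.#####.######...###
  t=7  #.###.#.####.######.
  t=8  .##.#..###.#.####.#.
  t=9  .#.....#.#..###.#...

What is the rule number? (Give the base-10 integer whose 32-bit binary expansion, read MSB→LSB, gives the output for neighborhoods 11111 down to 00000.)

  [31] ##### => #  t=1,i=12
  [30] ####. => .  t=1,i=2
  [29] ###.# => #  t=1,i=3
  [28] ###.. => #  t=1,i=7
  [27] ##.## => .  t=0,i=19
  [26] ##.#. => .  t=2,i=2
  [25] ##..# => .  t=0,i=8
  [24] ##... => #  t=0,i=2
  [23] #.### => #  t=1,i=5
  [22] #.##. => #  t=0,i=0
  [21] #.#.# => .  t=2,i=3
  [20] #.#.. => .  t=2,i=7
  [19] #..## => .  t=0,i=9
  [18] #..#. => .  t=3,i=19
  [17] #...# => #  t=3,i=2
  [16] #.... => #  t=0,i=3
  [15] .#### => #  t=1,i=1
  [14] .###. => .  t=1,i=6
  [13] .##.# => .  t=0,i=18
  [12] .##.. => #  t=0,i=1
  [11] .#.## => #  t=2,i=15
  [10] .#.#. => #  t=2,i=4
  [9] .#..# => .  t=2,i=8
  [8] .#... => #  t=3,i=1
  [7] ..### => #  t=1,i=0
  [6] ..##. => #  t=0,i=6
  [5] ..#.# => .  t=3,i=4
  [4] ..#.. => .  t=3,i=0
  [3] ...## => #  t=0,i=5
  [2] ...#. => .  t=3,i=3
  [1] ....# => .  t=0,i=4
  [0] ..... => #  t=0,i=14
  bits 10110001110000111001110111001001 = 2982387145

2982387145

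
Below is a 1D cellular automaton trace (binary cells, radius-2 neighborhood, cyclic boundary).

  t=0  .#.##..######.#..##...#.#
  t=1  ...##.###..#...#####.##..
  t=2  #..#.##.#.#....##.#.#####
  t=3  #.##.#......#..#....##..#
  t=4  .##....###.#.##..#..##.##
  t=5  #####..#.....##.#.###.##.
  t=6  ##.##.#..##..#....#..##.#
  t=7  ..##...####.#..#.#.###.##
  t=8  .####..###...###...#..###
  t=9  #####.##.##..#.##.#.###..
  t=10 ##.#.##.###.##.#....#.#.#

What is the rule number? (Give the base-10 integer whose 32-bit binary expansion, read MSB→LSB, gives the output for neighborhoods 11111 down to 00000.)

1506644709

  [31] ##### => .  t=0,i=9
  [30] ####. => #  t=0,i=11
  [29] ###.# => .  t=0,i=12
  [28] ###.. => #  t=1,i=8
  [27] ##.## => #  t=1,i=5
  [26] ##.#. => .  t=0,i=13
  [25] ##..# => .  t=0,i=5
  [24] ##... => #  t=0,i=19
  [23] #.### => #  t=1,i=6
  [22] #.##. => #  t=0,i=3
  [21] #.#.# => .  t=0,i=1
  [20] #.#.. => .  t=0,i=14
  [19] #..## => #  t=0,i=6
  [18] #..#. => #  t=1,i=10
  [17] #...# => .  t=0,i=20
  [16] #.... => #  t=1,i=24
  [15] .#### => #  t=0,i=8
  [14] .###. => .  t=1,i=7
  [13] .##.# => .  t=1,i=4
  [12] .##.. => #  t=0,i=4
  [11] .#.## => .  t=0,i=2
  [10] .#.#. => .  t=0,i=0
  [9] .#..# => #  t=0,i=15
  [8] .#... => .  t=1,i=12
  [7] ..### => #  t=0,i=7
  [6] ..##. => #  t=0,i=17
  [5] ..#.# => #  t=0,i=22
  [4] ..#.. => .  t=1,i=11
  [3] ...## => .  t=1,i=2
  [2] ...#. => #  t=0,i=21
  [1] ....# => .  t=1,i=1
  [0] ..... => #  t=1,i=0
  bits 01011001110011011001001011100101 = 1506644709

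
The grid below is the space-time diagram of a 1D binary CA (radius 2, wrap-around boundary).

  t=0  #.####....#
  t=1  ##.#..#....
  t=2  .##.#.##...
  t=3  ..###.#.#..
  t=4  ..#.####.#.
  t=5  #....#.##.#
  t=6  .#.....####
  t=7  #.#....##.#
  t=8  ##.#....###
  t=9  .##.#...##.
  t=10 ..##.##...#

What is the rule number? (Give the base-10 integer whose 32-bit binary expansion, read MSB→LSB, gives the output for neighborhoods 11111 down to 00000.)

794994576

  ##### -> .   bit 31 = 0  t=8,i=10
  ####. -> .   bit 30 = 0  t=0,i=4
  ###.# -> #   bit 29 = 1  t=3,i=4
  ###.. -> .   bit 28 = 0  t=0,i=5
  ##.## -> #   bit 27 = 1  t=0,i=1
  ##.#. -> #   bit 26 = 1  t=1,i=2
  ##..# -> #   bit 25 = 1  t=9,i=10
  ##... -> #   bit 24 = 1  t=0,i=6
  #.### -> .   bit 23 = 0  t=0,i=2
  #.##. -> #   bit 22 = 1  t=2,i=6
  #.#.# -> #   bit 21 = 1  t=2,i=4
  #.#.. -> .   bit 20 = 0  t=1,i=3
  #..## -> .   bit 19 = 0  t=9,i=0
  #..#. -> .   bit 18 = 0  t=1,i=5
  #...# -> #   bit 17 = 1  t=4,i=0
  #.... -> .   bit 16 = 0  t=0,i=7
  .#### -> #   bit 15 = 1  t=0,i=3
  .###. -> .   bit 14 = 0  t=3,i=3
  .##.# -> #   bit 13 = 1  t=0,i=0
  .##.. -> .   bit 12 = 0  t=2,i=7
  .#.## -> .   bit 11 = 0  t=2,i=5
  .#.#. -> #   bit 10 = 1  t=3,i=7
  .#..# -> #   bit 9 = 1  t=1,i=4
  .#... -> #   bit 8 = 1  t=1,i=7
  ..### -> #   bit 7 = 1  t=3,i=2
  ..##. -> .   bit 6 = 0  t=0,i=10
  ..#.# -> .   bit 5 = 0  t=4,i=2
  ..#.. -> #   bit 4 = 1  t=1,i=6
  ...## -> .   bit 3 = 0  t=0,i=9
  ...#. -> .   bit 2 = 0  t=4,i=1
  ....# -> .   bit 1 = 0  t=0,i=8
  ..... -> .   bit 0 = 0  t=6,i=4
  bits 00101111011000101010011110010000 = 794994576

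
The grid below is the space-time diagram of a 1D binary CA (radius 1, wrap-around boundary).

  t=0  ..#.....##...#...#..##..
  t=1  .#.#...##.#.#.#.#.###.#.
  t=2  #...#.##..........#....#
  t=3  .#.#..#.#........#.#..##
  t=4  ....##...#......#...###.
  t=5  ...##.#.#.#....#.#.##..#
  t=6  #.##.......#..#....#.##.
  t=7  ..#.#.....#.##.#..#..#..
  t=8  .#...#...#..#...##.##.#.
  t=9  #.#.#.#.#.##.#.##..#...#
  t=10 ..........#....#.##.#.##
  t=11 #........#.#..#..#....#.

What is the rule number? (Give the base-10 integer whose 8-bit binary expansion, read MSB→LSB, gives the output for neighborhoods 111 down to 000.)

26

  [7] ### => .  t=1,i=19
  [6] ##. => .  t=0,i=9
  [5] #.# => .  t=1,i=2
  [4] #.. => #  t=0,i=3
  [3] .## => #  t=0,i=8
  [2] .#. => .  t=0,i=2
  [1] ..# => #  t=0,i=1
  [0] ... => .  t=0,i=0
  bits 00011010 = 26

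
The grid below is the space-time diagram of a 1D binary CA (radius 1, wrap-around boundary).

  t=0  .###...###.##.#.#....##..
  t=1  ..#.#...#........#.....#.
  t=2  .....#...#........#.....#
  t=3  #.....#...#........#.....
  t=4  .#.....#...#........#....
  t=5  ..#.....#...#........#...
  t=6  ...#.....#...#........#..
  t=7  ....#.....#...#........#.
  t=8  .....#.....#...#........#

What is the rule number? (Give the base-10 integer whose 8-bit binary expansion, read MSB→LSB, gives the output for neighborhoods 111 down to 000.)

144

  ###|#  b7=1 t=0,i=2
  ##.|.  b6=0 t=0,i=3
  #.#|.  b5=0 t=0,i=10
  #..|#  b4=1 t=0,i=4
  .##|.  b3=0 t=0,i=1
  .#.|.  b2=0 t=0,i=14
  ..#|.  b1=0 t=0,i=0
  ...|.  b0=0 t=0,i=5
  bits 10010000 = 144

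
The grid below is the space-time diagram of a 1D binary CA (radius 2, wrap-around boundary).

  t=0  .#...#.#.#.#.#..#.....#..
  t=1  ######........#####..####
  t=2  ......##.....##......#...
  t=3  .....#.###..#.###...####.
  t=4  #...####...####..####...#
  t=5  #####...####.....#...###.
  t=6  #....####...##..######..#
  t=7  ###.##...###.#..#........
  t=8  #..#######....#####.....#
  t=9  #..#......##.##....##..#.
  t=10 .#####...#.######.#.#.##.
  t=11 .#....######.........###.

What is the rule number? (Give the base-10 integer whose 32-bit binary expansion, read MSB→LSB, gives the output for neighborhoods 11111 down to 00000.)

164051900

  #####|.  b31=0 t=1,i=0
  ####.|.  b30=0 t=1,i=4
  ###.#|.  b29=0 t=5,i=23
  ###..|.  b28=0 t=1,i=5
  ##.##|#  b27=1 t=5,i=24
  ##.#.|.  b26=0 t=7,i=12
  ##..#|.  b25=0 t=1,i=19
  ##...|#  b24=1 t=1,i=6
  #.###|#  b23=1 t=3,i=7
  #.##.|#  b22=1 t=7,i=4
  #.#.#|.  b21=0 t=0,i=7
  #.#..|.  b20=0 t=0,i=13
  #..##|.  b19=0 t=1,i=20
  #..#.|#  b18=1 t=0,i=15
  #...#|#  b17=1 t=0,i=3
  #....|#  b16=1 t=0,i=18
  .####|.  b15=0 t=1,i=15
  .###.|.  b14=0 t=3,i=8
  .##.#|#  b13=1 t=9,i=11
  .##..|#  b12=1 t=2,i=7
  .#.##|#  b11=1 t=3,i=6
  .#.#.|.  b10=0 t=0,i=6
  .#..#|#  b9=1 t=0,i=14
  .#...|#  b8=1 t=0,i=2
  ..###|#  b7=1 t=1,i=14
  ..##.|.  b6=0 t=2,i=6
  ..#.#|#  b5=1 t=0,i=5
  ..#..|#  b4=1 t=0,i=1
  ...##|#  b3=1 t=1,i=13
  ...#.|#  b2=1 t=0,i=0
  ....#|.  b1=0 t=0,i=20
  .....|.  b0=0 t=0,i=19
  bits 00001001110001110011101110111100 = 164051900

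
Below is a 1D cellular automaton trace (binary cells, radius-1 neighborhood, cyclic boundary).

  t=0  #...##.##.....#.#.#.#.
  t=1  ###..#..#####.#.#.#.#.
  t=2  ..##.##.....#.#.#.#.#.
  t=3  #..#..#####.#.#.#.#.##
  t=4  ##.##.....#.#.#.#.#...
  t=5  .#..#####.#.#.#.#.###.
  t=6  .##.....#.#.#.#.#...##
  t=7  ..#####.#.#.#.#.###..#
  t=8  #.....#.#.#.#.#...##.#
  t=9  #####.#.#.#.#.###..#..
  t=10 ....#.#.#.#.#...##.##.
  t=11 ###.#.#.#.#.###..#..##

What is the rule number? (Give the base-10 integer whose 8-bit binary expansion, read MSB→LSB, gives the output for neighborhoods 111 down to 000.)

85

  ### -> .   bit 7 = 0  t=1,i=1
  ##. -> #   bit 6 = 1  t=0,i=5
  #.# -> .   bit 5 = 0  t=0,i=6
  #.. -> #   bit 4 = 1  t=0,i=1
  .## -> .   bit 3 = 0  t=0,i=4
  .#. -> #   bit 2 = 1  t=0,i=0
  ..# -> .   bit 1 = 0  t=0,i=3
  ... -> #   bit 0 = 1  t=0,i=2
  bits 01010101 = 85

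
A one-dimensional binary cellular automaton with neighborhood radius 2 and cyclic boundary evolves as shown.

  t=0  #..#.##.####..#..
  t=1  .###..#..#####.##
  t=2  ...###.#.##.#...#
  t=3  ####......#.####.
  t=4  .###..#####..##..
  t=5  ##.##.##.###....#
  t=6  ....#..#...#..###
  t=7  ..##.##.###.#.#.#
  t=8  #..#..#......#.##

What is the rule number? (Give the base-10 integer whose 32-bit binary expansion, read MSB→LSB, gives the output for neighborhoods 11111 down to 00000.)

1377216431

  #####|.  b31=0 t=1,i=11
  ####.|#  b30=1 t=0,i=10
  ###.#|.  b29=0 t=1,i=13
  ###..|#  b28=1 t=0,i=11
  ##.##|.  b27=0 t=0,i=7
  ##.#.|.  b26=0 t=2,i=6
  ##..#|#  b25=1 t=0,i=12
  ##...|.  b24=0 t=3,i=4
  #.###|.  b23=0 t=0,i=8
  #.##.|.  b22=0 t=0,i=5
  #.#.#|.  b21=0 t=2,i=7
  #.#..|#  b20=1 t=2,i=12
  #..##|.  b19=0 t=1,i=8
  #..#.|#  b18=1 t=0,i=2
  #...#|#  b17=1 t=2,i=1
  #....|.  b16=0 t=3,i=5
  .####|#  b15=1 t=0,i=9
  .###.|.  b14=0 t=1,i=2
  .##.#|#  b13=1 t=0,i=6
  .##..|.  b12=0 t=4,i=14
  .#.##|.  b11=0 t=0,i=4
  .#.#.|#  b10=1 t=7,i=13
  .#..#|#  b9=1 t=0,i=1
  .#...|#  b8=1 t=2,i=0
  ..###|#  b7=1 t=1,i=9
  ..##.|.  b6=0 t=4,i=13
  ..#.#|#  b5=1 t=0,i=3
  ..#..|.  b4=0 t=0,i=0
  ...##|#  b3=1 t=2,i=2
  ...#.|#  b2=1 t=2,i=15
  ....#|#  b1=1 t=3,i=8
  .....|#  b0=1 t=3,i=6
  bits 01010010000101101010011110101111 = 1377216431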